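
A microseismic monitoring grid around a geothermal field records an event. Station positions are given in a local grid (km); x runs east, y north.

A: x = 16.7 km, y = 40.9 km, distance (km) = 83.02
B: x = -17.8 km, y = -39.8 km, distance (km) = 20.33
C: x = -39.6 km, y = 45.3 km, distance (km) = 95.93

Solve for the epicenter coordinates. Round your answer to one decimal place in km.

Circle about each station: (x − 16.7)² + (y − 40.9)² = 83.02²; (x + 17.8)² + (y + 39.8)² = 20.33²; (x + 39.6)² + (y − 45.3)² = 95.93².
Subtracting the A equation from the B and C equations removes the quadratic terms:
-69.0 x − 161.4 y = 6428.19
-112.6 x + 8.8 y = -641.69
Solving the 2×2 system: x ≈ 2.5, y ≈ -40.9 km.

(2.5, -40.9)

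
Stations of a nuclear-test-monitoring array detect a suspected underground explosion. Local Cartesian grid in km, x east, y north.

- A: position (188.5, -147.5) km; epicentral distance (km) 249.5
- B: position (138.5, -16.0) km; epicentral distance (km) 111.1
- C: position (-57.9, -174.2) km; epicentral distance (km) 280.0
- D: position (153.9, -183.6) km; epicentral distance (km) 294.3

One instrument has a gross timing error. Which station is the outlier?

D

Solve using three stations at a time. Using A, B, C (subtract circle equations pairwise → linear system) gives (x, y) ≈ (72.7, 73.5).
Distances from that point to each station vs reported:
  A: calculated 249.5 vs reported 249.5 → residual 0.0 km
  B: calculated 111.1 vs reported 111.1 → residual 0.0 km
  C: calculated 280.0 vs reported 280.0 → residual 0.0 km
  D: calculated 269.6 vs reported 294.3 → residual 24.7 km
A, B, C are mutually consistent (residuals ≈ 0); D is off by 24.7 km.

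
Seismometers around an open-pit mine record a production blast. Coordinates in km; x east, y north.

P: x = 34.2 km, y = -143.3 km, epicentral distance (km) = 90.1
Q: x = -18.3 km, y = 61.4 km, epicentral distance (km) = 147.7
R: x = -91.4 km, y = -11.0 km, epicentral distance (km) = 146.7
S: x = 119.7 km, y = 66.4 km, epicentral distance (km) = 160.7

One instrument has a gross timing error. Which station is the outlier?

P

Solve using three stations at a time. Using Q, R, S (subtract circle equations pairwise → linear system) gives (x, y) ≈ (41.2, -73.8).
Distances from that point to each station vs reported:
  P: calculated 69.9 vs reported 90.1 → residual 20.2 km
  Q: calculated 147.7 vs reported 147.7 → residual 0.0 km
  R: calculated 146.7 vs reported 146.7 → residual 0.0 km
  S: calculated 160.7 vs reported 160.7 → residual 0.0 km
Q, R, S are mutually consistent (residuals ≈ 0); P is off by 20.2 km.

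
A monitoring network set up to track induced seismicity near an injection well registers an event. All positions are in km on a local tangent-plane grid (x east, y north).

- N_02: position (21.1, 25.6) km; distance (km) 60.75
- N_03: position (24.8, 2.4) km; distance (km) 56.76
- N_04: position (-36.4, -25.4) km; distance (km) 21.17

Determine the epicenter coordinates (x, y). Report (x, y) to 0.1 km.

Circle about each station: (x − 21.1)² + (y − 25.6)² = 60.75²; (x − 24.8)² + (y − 2.4)² = 56.76²; (x + 36.4)² + (y + 25.4)² = 21.17².
Subtracting the N_02 equation from the N_03 and N_04 equations removes the quadratic terms:
7.4 x − 46.4 y = -10.91
-115.0 x − 102.0 y = 4111.94
Solving the 2×2 system: x ≈ -31.5, y ≈ -4.8 km.
Check against N_02 (with the unrounded x, y): √((x − 21.1)²+(y − 25.6)²) = 60.75 ≈ 60.75 km. ✓

-31.5 km east, -4.8 km north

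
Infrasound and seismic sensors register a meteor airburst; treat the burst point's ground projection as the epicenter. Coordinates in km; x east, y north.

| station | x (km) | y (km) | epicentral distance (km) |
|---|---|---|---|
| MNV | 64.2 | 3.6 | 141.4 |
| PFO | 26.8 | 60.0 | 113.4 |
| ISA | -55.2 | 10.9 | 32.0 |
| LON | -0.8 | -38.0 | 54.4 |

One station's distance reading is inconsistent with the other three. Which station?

Solve using three stations at a time. Using PFO, ISA, LON (subtract circle equations pairwise → linear system) gives (x, y) ≈ (-52.5, -21.1).
Distances from that point to each station vs reported:
  MNV: calculated 119.3 vs reported 141.4 → residual 22.1 km
  PFO: calculated 113.4 vs reported 113.4 → residual 0.0 km
  ISA: calculated 32.1 vs reported 32.0 → residual 0.1 km
  LON: calculated 54.4 vs reported 54.4 → residual 0.0 km
PFO, ISA, LON are mutually consistent (residuals ≈ 0); MNV is off by 22.1 km.

MNV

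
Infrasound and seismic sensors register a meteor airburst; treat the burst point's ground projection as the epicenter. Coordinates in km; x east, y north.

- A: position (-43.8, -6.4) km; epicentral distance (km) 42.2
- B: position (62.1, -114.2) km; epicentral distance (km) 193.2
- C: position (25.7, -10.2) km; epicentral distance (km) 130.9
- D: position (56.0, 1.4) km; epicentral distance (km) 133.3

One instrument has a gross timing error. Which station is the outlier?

Solve using three stations at a time. Using A, B, D (subtract circle equations pairwise → linear system) gives (x, y) ≈ (-75.8, 21.1).
Distances from that point to each station vs reported:
  A: calculated 42.2 vs reported 42.2 → residual 0.0 km
  B: calculated 193.2 vs reported 193.2 → residual 0.0 km
  C: calculated 106.2 vs reported 130.9 → residual 24.7 km
  D: calculated 133.3 vs reported 133.3 → residual 0.0 km
A, B, D are mutually consistent (residuals ≈ 0); C is off by 24.7 km.

C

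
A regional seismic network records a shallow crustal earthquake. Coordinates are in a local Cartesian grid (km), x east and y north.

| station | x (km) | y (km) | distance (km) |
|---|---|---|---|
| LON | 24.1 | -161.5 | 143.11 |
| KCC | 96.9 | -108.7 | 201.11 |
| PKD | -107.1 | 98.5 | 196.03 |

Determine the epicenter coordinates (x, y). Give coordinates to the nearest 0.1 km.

Circle about each station: (x − 24.1)² + (y + 161.5)² = 143.11²; (x − 96.9)² + (y + 108.7)² = 201.11²; (x + 107.1)² + (y − 98.5)² = 196.03².
Subtracting the LON equation from the KCC and PKD equations removes the quadratic terms:
145.6 x + 105.6 y = -25422.52
-262.4 x + 520.0 y = -23437.69
Solving the 2×2 system: x ≈ -103.9, y ≈ -97.5 km.

x ≈ -103.9 km, y ≈ -97.5 km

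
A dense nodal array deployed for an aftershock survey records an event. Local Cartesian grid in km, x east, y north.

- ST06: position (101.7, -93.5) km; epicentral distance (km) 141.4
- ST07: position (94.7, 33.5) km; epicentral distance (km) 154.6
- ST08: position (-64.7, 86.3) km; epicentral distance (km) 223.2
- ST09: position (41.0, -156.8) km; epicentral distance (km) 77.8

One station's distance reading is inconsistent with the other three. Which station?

ST07

Solve using three stations at a time. Using ST06, ST08, ST09 (subtract circle equations pairwise → linear system) gives (x, y) ≈ (-33.5, -134.7).
Distances from that point to each station vs reported:
  ST06: calculated 141.4 vs reported 141.4 → residual 0.0 km
  ST07: calculated 211.5 vs reported 154.6 → residual 56.9 km
  ST08: calculated 223.2 vs reported 223.2 → residual 0.0 km
  ST09: calculated 77.7 vs reported 77.8 → residual 0.1 km
ST06, ST08, ST09 are mutually consistent (residuals ≈ 0); ST07 is off by 56.9 km.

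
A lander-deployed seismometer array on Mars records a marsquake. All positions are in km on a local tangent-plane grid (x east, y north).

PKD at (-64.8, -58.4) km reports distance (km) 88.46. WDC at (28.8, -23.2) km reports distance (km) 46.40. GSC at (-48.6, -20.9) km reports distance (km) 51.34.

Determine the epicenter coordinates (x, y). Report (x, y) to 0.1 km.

Circle about each station: (x + 64.8)² + (y + 58.4)² = 88.46²; (x − 28.8)² + (y + 23.2)² = 46.40²; (x + 48.6)² + (y + 20.9)² = 51.34².
Subtracting the PKD equation from the WDC and GSC equations removes the quadratic terms:
187.2 x + 70.4 y = -569.71
32.4 x + 75.0 y = 378.55
Solving the 2×2 system: x ≈ -5.9, y ≈ 7.6 km.

(-5.9, 7.6)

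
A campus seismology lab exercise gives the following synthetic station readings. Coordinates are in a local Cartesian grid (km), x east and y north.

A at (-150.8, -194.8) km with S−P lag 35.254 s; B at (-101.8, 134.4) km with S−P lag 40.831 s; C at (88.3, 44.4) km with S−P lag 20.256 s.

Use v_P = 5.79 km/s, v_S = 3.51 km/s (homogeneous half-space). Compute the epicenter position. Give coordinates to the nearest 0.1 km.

Distance from S−P lag: d = Δt · v_P v_S / (v_P − v_S) = Δt · (5.79·3.51)/(5.79−3.51) ≈ 8.9136·Δt.
So d_A = 314.24, d_B = 363.95, d_C = 180.55 km.
Circle about each station: (x + 150.8)² + (y + 194.8)² = 314.24²; (x + 101.8)² + (y − 134.4)² = 363.95²; (x − 88.3)² + (y − 44.4)² = 180.55².
Subtracting pairs of circle equations eliminates x²+y² and gives linear equations (the radical axes):
98.0 x + 658.4 y = -65973.90
478.2 x + 478.4 y = 15229.05
Solving the 2×2 system: x ≈ 155.2, y ≈ -123.3 km.

x ≈ 155.2 km, y ≈ -123.3 km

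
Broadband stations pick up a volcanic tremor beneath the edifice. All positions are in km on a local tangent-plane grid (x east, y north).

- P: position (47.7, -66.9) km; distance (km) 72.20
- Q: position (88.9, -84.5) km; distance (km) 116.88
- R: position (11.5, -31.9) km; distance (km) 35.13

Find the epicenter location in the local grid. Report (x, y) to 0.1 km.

Circle about each station: (x − 47.7)² + (y + 66.9)² = 72.20²; (x − 88.9)² + (y + 84.5)² = 116.88²; (x − 11.5)² + (y + 31.9)² = 35.13².
Subtracting pairs of circle equations eliminates x²+y² and gives linear equations (the radical axes):
82.4 x − 35.2 y = -155.53
-72.4 x + 70.0 y = -1622.32
Solving the 2×2 system: x ≈ -21.1, y ≈ -45.0 km.

(-21.1, -45.0)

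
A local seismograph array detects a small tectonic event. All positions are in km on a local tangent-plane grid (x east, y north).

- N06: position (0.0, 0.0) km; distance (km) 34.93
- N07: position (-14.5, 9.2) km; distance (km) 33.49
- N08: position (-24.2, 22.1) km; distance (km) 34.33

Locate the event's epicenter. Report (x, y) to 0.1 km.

Circle about each station: x² + y² = 34.93²; (x + 14.5)² + (y − 9.2)² = 33.49²; (x + 24.2)² + (y − 22.1)² = 34.33².
Subtracting pairs of circle equations eliminates x²+y² and gives linear equations (the radical axes):
-29.0 x + 18.4 y = 393.41
-48.4 x + 44.2 y = 1115.61
Solving the 2×2 system: x ≈ 8.0, y ≈ 34.0 km.

8.0 km east, 34.0 km north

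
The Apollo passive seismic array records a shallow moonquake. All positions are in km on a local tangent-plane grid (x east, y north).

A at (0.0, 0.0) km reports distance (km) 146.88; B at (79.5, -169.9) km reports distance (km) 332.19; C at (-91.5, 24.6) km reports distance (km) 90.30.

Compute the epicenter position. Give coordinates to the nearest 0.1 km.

x ≈ -91.5 km, y ≈ 114.9 km

Circle about each station: x² + y² = 146.88²; (x − 79.5)² + (y + 169.9)² = 332.19²; (x + 91.5)² + (y − 24.6)² = 90.30².
Subtracting pairs of circle equations eliminates x²+y² and gives linear equations (the radical axes):
159.0 x − 339.8 y = -53590.20
-183.0 x + 49.2 y = 22397.05
Solving the 2×2 system: x ≈ -91.5, y ≈ 114.9 km.
Check against A (with the unrounded x, y): √(x²+y²) = 146.88 ≈ 146.88 km. ✓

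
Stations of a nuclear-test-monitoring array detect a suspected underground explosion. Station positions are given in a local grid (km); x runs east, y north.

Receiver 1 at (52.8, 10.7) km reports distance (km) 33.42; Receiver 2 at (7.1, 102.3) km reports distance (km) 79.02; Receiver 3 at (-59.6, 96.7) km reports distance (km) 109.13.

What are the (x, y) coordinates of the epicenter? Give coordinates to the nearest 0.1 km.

(22.5, 24.8)

Circle about each station: (x − 52.8)² + (y − 10.7)² = 33.42²; (x − 7.1)² + (y − 102.3)² = 79.02²; (x + 59.6)² + (y − 96.7)² = 109.13².
Subtracting the Receiver 1 equation from the Receiver 2 and Receiver 3 equations removes the quadratic terms:
-91.4 x + 183.2 y = 2486.11
-224.8 x + 172.0 y = -791.74
Solving the 2×2 system: x ≈ 22.5, y ≈ 24.8 km.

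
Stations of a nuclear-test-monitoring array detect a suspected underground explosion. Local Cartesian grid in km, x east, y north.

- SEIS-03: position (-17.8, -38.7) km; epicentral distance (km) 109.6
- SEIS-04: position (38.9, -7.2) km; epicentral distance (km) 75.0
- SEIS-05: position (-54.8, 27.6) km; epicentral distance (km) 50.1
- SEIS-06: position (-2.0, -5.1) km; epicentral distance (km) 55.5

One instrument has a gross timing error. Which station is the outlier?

Solve using three stations at a time. Using SEIS-04, SEIS-05, SEIS-06 (subtract circle equations pairwise → linear system) gives (x, y) ≈ (-9.8, 50.0).
Distances from that point to each station vs reported:
  SEIS-03: calculated 89.1 vs reported 109.6 → residual 20.5 km
  SEIS-04: calculated 75.1 vs reported 75.0 → residual 0.1 km
  SEIS-05: calculated 50.3 vs reported 50.1 → residual 0.2 km
  SEIS-06: calculated 55.7 vs reported 55.5 → residual 0.2 km
SEIS-04, SEIS-05, SEIS-06 are mutually consistent (residuals ≈ 0); SEIS-03 is off by 20.5 km.

SEIS-03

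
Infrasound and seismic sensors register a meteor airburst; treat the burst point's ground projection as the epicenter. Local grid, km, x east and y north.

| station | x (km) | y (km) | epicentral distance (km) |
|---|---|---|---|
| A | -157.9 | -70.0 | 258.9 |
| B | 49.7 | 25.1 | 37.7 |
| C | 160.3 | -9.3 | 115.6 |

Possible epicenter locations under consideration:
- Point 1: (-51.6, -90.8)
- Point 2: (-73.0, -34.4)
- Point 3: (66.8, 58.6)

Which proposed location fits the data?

For each candidate, compare |candidate − station| to the reported distance:
Point 1: residuals A 150.6, B 116.2, C 111.4 → max 150.6 km
Point 2: residuals A 166.8, B 98.7, C 119.0 → max 166.8 km
Point 3: residuals A 0.0, B 0.1, C 0.0 → max 0.1 km
Only Point 3 has all residuals ≈ 0.

Point 3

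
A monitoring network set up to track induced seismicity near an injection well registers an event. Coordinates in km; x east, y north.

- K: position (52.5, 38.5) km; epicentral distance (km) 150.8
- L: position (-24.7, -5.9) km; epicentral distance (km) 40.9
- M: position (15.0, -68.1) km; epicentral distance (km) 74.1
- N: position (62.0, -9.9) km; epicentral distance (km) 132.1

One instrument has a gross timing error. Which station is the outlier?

L

Solve using three stations at a time. Using K, M, N (subtract circle equations pairwise → linear system) gives (x, y) ≈ (-58.8, -63.1).
Distances from that point to each station vs reported:
  K: calculated 150.8 vs reported 150.8 → residual 0.0 km
  L: calculated 66.6 vs reported 40.9 → residual 25.7 km
  M: calculated 74.0 vs reported 74.1 → residual 0.1 km
  N: calculated 132.0 vs reported 132.1 → residual 0.1 km
K, M, N are mutually consistent (residuals ≈ 0); L is off by 25.7 km.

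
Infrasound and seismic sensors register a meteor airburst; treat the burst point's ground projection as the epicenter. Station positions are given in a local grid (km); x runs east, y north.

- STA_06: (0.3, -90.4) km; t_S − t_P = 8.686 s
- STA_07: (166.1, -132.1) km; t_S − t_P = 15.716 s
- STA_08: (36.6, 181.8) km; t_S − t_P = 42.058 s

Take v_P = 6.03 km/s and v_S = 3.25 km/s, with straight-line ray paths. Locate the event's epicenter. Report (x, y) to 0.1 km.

56.8 km east, -114.0 km north

Distance from S−P lag: d = Δt · v_P v_S / (v_P − v_S) = Δt · (6.03·3.25)/(6.03−3.25) ≈ 7.0495·Δt.
So d_STA_06 = 61.23, d_STA_07 = 110.79, d_STA_08 = 296.49 km.
Circle about each station: (x − 0.3)² + (y + 90.4)² = 61.23²; (x − 166.1)² + (y + 132.1)² = 110.79²; (x − 36.6)² + (y − 181.8)² = 296.49².
Subtracting the STA_06 equation from the STA_07 and STA_08 equations removes the quadratic terms:
331.6 x − 83.4 y = 28342.06
72.6 x + 544.4 y = -57938.66
Solving the 2×2 system: x ≈ 56.8, y ≈ -114.0 km.
Check against STA_06 (with the unrounded x, y): √((x − 0.3)²+(y + 90.4)²) = 61.23 ≈ 61.23 km. ✓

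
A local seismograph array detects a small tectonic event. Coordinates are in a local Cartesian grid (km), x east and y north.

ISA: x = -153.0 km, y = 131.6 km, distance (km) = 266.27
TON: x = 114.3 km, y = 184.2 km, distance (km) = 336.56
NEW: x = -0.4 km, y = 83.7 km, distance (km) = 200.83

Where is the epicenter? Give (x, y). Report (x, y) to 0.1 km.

-45.5 km east, -112.0 km north

Circle about each station: (x + 153.0)² + (y − 131.6)² = 266.27²; (x − 114.3)² + (y − 184.2)² = 336.56²; (x + 0.4)² + (y − 83.7)² = 200.83².
Subtracting pairs of circle equations eliminates x²+y² and gives linear equations (the radical axes):
534.6 x + 105.2 y = -36106.35
305.2 x − 95.8 y = -3154.69
Solving the 2×2 system: x ≈ -45.5, y ≈ -112.0 km.
Check against ISA (with the unrounded x, y): √((x + 153.0)²+(y − 131.6)²) = 266.28 ≈ 266.27 km. ✓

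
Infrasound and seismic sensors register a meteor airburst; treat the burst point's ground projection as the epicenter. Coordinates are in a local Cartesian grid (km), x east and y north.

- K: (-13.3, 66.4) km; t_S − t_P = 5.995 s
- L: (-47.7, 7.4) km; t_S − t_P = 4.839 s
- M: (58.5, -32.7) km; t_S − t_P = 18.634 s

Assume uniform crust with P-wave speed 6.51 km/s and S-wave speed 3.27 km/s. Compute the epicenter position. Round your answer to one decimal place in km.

(-41.1, 38.5)

Distance from S−P lag: d = Δt · v_P v_S / (v_P − v_S) = Δt · (6.51·3.27)/(6.51−3.27) ≈ 6.5703·Δt.
So d_K = 39.39, d_L = 31.79, d_M = 122.43 km.
Circle about each station: (x + 13.3)² + (y − 66.4)² = 39.39²; (x + 47.7)² + (y − 7.4)² = 31.79²; (x − 58.5)² + (y + 32.7)² = 122.43².
Subtracting the K equation from the L and M equations removes the quadratic terms:
-68.8 x − 118.0 y = -1714.83
143.6 x − 198.2 y = -13531.84
Solving the 2×2 system: x ≈ -41.1, y ≈ 38.5 km.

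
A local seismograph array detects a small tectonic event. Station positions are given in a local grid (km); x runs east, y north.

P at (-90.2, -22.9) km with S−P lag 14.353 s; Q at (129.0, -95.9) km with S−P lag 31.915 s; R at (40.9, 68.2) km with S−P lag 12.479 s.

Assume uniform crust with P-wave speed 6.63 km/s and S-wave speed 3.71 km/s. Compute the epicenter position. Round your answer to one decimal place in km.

-60.9 km east, 94.4 km north

Distance from S−P lag: d = Δt · v_P v_S / (v_P − v_S) = Δt · (6.63·3.71)/(6.63−3.71) ≈ 8.4237·Δt.
So d_P = 120.91, d_Q = 268.84, d_R = 105.12 km.
Circle about each station: (x + 90.2)² + (y + 22.9)² = 120.91²; (x − 129.0)² + (y + 95.9)² = 268.84²; (x − 40.9)² + (y − 68.2)² = 105.12².
Subtracting the P equation from the Q and R equations removes the quadratic terms:
438.4 x − 146.0 y = -40478.36
262.2 x + 182.2 y = 1232.61
Solving the 2×2 system: x ≈ -60.9, y ≈ 94.4 km.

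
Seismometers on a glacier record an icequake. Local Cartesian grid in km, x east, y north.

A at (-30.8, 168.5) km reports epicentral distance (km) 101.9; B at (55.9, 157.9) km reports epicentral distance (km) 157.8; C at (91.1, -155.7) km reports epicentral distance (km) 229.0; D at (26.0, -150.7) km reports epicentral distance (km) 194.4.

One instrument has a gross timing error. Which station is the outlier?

Solve using three stations at a time. Using B, C, D (subtract circle equations pairwise → linear system) gives (x, y) ≈ (-39.7, 32.3).
Distances from that point to each station vs reported:
  A: calculated 136.5 vs reported 101.9 → residual 34.6 km
  B: calculated 157.9 vs reported 157.8 → residual 0.1 km
  C: calculated 229.0 vs reported 229.0 → residual 0.0 km
  D: calculated 194.4 vs reported 194.4 → residual 0.0 km
B, C, D are mutually consistent (residuals ≈ 0); A is off by 34.6 km.

A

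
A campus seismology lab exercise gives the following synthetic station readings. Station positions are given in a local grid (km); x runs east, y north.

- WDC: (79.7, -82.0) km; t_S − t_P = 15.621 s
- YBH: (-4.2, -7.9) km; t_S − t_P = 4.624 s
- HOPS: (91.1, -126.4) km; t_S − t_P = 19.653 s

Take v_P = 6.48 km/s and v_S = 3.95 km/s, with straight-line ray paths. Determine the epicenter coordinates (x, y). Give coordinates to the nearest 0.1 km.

Distance from S−P lag: d = Δt · v_P v_S / (v_P − v_S) = Δt · (6.48·3.95)/(6.48−3.95) ≈ 10.1170·Δt.
So d_WDC = 158.04, d_YBH = 46.78, d_HOPS = 198.83 km.
Circle about each station: (x − 79.7)² + (y + 82.0)² = 158.04²; (x + 4.2)² + (y + 7.9)² = 46.78²; (x − 91.1)² + (y + 126.4)² = 198.83².
Subtracting the WDC equation from the YBH and HOPS equations removes the quadratic terms:
-167.8 x + 148.2 y = 9792.23
22.8 x − 88.8 y = -3356.65
Solving the 2×2 system: x ≈ -32.3, y ≈ 29.5 km.
Check against WDC (with the unrounded x, y): √((x − 79.7)²+(y + 82.0)²) = 158.04 ≈ 158.04 km. ✓

-32.3 km east, 29.5 km north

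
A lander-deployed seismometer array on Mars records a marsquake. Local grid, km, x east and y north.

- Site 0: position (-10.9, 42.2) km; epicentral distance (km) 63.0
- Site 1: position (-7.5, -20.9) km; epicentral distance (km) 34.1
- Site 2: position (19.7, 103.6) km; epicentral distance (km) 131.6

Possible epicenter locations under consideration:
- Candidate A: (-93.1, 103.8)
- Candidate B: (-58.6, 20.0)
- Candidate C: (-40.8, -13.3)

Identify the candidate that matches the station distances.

For each candidate, compare |candidate − station| to the reported distance:
Candidate A: residuals Site 0 39.7, Site 1 117.2, Site 2 18.8 → max 117.2 km
Candidate B: residuals Site 0 10.4, Site 1 31.4, Site 2 17.1 → max 31.4 km
Candidate C: residuals Site 0 0.0, Site 1 0.1, Site 2 0.0 → max 0.1 km
Only Candidate C has all residuals ≈ 0.

Candidate C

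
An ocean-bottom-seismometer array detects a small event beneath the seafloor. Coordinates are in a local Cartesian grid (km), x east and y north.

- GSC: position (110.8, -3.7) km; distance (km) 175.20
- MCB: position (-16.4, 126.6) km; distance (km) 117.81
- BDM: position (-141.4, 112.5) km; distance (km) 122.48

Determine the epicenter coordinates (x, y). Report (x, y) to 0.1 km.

x ≈ -63.0 km, y ≈ 18.4 km

Circle about each station: (x − 110.8)² + (y + 3.7)² = 175.20²; (x + 16.4)² + (y − 126.6)² = 117.81²; (x + 141.4)² + (y − 112.5)² = 122.48².
Subtracting pairs of circle equations eliminates x²+y² and gives linear equations (the radical axes):
-254.4 x + 260.6 y = 20822.03
-504.4 x + 232.4 y = 36053.57
Solving the 2×2 system: x ≈ -63.0, y ≈ 18.4 km.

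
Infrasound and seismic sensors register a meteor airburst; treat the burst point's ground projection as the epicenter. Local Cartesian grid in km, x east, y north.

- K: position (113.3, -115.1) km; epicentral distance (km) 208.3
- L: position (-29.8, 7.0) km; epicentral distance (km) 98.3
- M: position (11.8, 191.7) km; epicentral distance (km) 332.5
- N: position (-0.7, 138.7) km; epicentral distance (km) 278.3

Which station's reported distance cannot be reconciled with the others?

L

Solve using three stations at a time. Using K, M, N (subtract circle equations pairwise → linear system) gives (x, y) ≈ (-95.2, -123.4).
Distances from that point to each station vs reported:
  K: calculated 208.7 vs reported 208.3 → residual 0.4 km
  L: calculated 145.8 vs reported 98.3 → residual 47.5 km
  M: calculated 332.7 vs reported 332.5 → residual 0.2 km
  N: calculated 278.6 vs reported 278.3 → residual 0.3 km
K, M, N are mutually consistent (residuals ≈ 0); L is off by 47.5 km.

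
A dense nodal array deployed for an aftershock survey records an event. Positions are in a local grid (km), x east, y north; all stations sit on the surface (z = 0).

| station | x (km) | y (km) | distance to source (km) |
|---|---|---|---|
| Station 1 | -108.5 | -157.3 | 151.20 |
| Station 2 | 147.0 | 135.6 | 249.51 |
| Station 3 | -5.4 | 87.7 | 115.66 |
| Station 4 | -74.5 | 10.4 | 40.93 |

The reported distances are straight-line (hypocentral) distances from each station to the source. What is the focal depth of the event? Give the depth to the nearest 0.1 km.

Each station gives a sphere (x−x_i)² + (y−y_i)² + z² = d_i² (stations at z=0).
Subtracting the Station 1 sphere from Station 2 and Station 3: z² cancels, leaving linear equations in x and y:
511.0 x + 585.8 y = -35912.98
206.2 x + 490.0 y = -19310.89
Solving: x ≈ -48.496, y ≈ -19.002 km (keep extra digits for the depth step; rounded: -48.5, -19.0).
Then from the Station 1 sphere: z² = 151.20² − (x + 108.5)² − (y + 157.3)² with x = -48.496, y = -19.002, so z ≈ 11.603 ≈ 11.6 km.

z ≈ 11.6 km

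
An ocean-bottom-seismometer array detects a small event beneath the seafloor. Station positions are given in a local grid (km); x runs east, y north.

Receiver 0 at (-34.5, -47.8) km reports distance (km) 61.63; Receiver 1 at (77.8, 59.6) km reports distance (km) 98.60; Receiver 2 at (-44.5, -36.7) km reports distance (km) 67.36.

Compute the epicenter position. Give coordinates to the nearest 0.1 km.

Circle about each station: (x + 34.5)² + (y + 47.8)² = 61.63²; (x − 77.8)² + (y − 59.6)² = 98.60²; (x + 44.5)² + (y + 36.7)² = 67.36².
Subtracting pairs of circle equations eliminates x²+y² and gives linear equations (the radical axes):
224.6 x + 214.8 y = 206.21
-20.0 x + 22.2 y = -887.06
Solving the 2×2 system: x ≈ 21.0, y ≈ -21.0 km.
Check against Receiver 0 (with the unrounded x, y): √((x + 34.5)²+(y + 47.8)²) = 61.64 ≈ 61.63 km. ✓

(21.0, -21.0)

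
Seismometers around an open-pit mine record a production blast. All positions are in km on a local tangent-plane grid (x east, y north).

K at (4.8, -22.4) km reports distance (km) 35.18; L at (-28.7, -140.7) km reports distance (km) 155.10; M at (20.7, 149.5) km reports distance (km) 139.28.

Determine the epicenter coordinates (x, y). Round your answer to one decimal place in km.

Circle about each station: (x − 4.8)² + (y + 22.4)² = 35.18²; (x + 28.7)² + (y + 140.7)² = 155.10²; (x − 20.7)² + (y − 149.5)² = 139.28².
Subtracting pairs of circle equations eliminates x²+y² and gives linear equations (the radical axes):
-67.0 x − 236.6 y = -2723.00
31.8 x + 343.8 y = 4092.65
Solving the 2×2 system: x ≈ -2.1, y ≈ 12.1 km.
Check against K (with the unrounded x, y): √((x − 4.8)²+(y + 22.4)²) = 35.17 ≈ 35.18 km. ✓

x ≈ -2.1 km, y ≈ 12.1 km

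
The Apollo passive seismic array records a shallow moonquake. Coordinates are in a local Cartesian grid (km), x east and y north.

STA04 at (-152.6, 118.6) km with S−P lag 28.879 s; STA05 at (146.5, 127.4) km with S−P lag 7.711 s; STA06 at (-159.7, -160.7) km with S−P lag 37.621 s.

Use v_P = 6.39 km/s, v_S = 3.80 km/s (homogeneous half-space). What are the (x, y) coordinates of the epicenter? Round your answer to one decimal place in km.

Distance from S−P lag: d = Δt · v_P v_S / (v_P − v_S) = Δt · (6.39·3.80)/(6.39−3.80) ≈ 9.3753·Δt.
So d_STA04 = 270.75, d_STA05 = 72.29, d_STA06 = 352.71 km.
Circle about each station: (x + 152.6)² + (y − 118.6)² = 270.75²; (x − 146.5)² + (y − 127.4)² = 72.29²; (x + 159.7)² + (y + 160.7)² = 352.71².
Subtracting the STA04 equation from the STA05 and STA06 equations removes the quadratic terms:
598.2 x + 17.6 y = 68420.01
-14.2 x − 558.6 y = -37122.92
Solving the 2×2 system: x ≈ 112.5, y ≈ 63.6 km.
Check against STA04 (with the unrounded x, y): √((x + 152.6)²+(y − 118.6)²) = 270.75 ≈ 270.75 km. ✓

112.5 km east, 63.6 km north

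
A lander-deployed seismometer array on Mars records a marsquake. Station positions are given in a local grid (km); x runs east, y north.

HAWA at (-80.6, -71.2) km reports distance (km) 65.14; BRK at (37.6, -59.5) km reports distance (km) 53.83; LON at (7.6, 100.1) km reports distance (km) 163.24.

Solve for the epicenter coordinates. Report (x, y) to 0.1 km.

(-16.2, -61.4)

Circle about each station: (x + 80.6)² + (y + 71.2)² = 65.14²; (x − 37.6)² + (y + 59.5)² = 53.83²; (x − 7.6)² + (y − 100.1)² = 163.24².
Subtracting pairs of circle equations eliminates x²+y² and gives linear equations (the radical axes):
236.4 x + 23.4 y = -5266.24
176.4 x + 342.6 y = -23892.11
Solving the 2×2 system: x ≈ -16.2, y ≈ -61.4 km.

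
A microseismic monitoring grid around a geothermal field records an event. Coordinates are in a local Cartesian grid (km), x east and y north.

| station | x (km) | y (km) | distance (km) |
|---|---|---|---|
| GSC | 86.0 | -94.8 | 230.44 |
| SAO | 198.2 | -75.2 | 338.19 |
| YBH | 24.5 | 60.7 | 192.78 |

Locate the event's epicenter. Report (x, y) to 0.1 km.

Circle about each station: (x − 86.0)² + (y + 94.8)² = 230.44²; (x − 198.2)² + (y + 75.2)² = 338.19²; (x − 24.5)² + (y − 60.7)² = 192.78².
Subtracting the GSC equation from the SAO and YBH equations removes the quadratic terms:
224.4 x + 39.2 y = -32714.64
-123.0 x + 311.0 y = 3840.17
Solving the 2×2 system: x ≈ -138.4, y ≈ -42.4 km.

-138.4 km east, -42.4 km north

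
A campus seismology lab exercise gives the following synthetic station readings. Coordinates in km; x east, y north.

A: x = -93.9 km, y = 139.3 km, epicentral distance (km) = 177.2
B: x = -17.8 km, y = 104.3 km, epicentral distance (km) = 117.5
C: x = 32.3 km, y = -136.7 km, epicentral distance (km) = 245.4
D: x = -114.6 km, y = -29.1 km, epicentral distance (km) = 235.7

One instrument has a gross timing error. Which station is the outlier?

B

Solve using three stations at a time. Using A, C, D (subtract circle equations pairwise → linear system) gives (x, y) ≈ (80.0, 104.2).
Distances from that point to each station vs reported:
  A: calculated 177.4 vs reported 177.2 → residual 0.2 km
  B: calculated 97.8 vs reported 117.5 → residual 19.7 km
  C: calculated 245.5 vs reported 245.4 → residual 0.1 km
  D: calculated 235.9 vs reported 235.7 → residual 0.2 km
A, C, D are mutually consistent (residuals ≈ 0); B is off by 19.7 km.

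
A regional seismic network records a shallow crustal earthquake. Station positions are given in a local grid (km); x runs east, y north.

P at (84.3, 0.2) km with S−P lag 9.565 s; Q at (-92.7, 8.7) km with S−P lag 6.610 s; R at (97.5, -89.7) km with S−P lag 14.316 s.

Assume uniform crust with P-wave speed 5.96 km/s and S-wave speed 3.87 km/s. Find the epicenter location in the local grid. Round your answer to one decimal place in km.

-20.1 km east, 15.8 km north

Distance from S−P lag: d = Δt · v_P v_S / (v_P − v_S) = Δt · (5.96·3.87)/(5.96−3.87) ≈ 11.0360·Δt.
So d_P = 105.56, d_Q = 72.95, d_R = 157.99 km.
Circle about each station: (x − 84.3)² + (y − 0.2)² = 105.56²; (x + 92.7)² + (y − 8.7)² = 72.95²; (x − 97.5)² + (y + 89.7)² = 157.99².
Subtracting pairs of circle equations eliminates x²+y² and gives linear equations (the radical axes):
-354.0 x + 17.0 y = 7383.66
26.4 x − 179.8 y = -3372.12
Solving the 2×2 system: x ≈ -20.1, y ≈ 15.8 km.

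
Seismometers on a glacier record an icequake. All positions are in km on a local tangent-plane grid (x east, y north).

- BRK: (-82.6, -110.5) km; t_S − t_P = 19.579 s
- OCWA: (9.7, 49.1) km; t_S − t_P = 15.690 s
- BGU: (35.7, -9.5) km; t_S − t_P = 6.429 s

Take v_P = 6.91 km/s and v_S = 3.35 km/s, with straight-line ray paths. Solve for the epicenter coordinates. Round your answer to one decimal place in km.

Distance from S−P lag: d = Δt · v_P v_S / (v_P − v_S) = Δt · (6.91·3.35)/(6.91−3.35) ≈ 6.5024·Δt.
So d_BRK = 127.31, d_OCWA = 102.02, d_BGU = 41.80 km.
Circle about each station: (x + 82.6)² + (y + 110.5)² = 127.31²; (x − 9.7)² + (y − 49.1)² = 102.02²; (x − 35.7)² + (y + 9.5)² = 41.80².
Subtracting the BRK equation from the OCWA and BGU equations removes the quadratic terms:
184.6 x + 319.2 y = -10728.35
236.6 x + 202.0 y = -3207.67
Solving the 2×2 system: x ≈ 29.9, y ≈ -50.9 km.

(29.9, -50.9)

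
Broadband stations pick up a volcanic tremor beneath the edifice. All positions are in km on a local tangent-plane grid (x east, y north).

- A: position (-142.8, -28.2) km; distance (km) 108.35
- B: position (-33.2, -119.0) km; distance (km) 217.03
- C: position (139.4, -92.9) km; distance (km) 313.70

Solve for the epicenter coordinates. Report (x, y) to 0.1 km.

-123.4 km east, 78.4 km north

Circle about each station: (x + 142.8)² + (y + 28.2)² = 108.35²; (x + 33.2)² + (y + 119.0)² = 217.03²; (x − 139.4)² + (y + 92.9)² = 313.70².
Subtracting the A equation from the B and C equations removes the quadratic terms:
219.2 x − 181.6 y = -41286.14
564.4 x − 129.4 y = -79792.28
Solving the 2×2 system: x ≈ -123.4, y ≈ 78.4 km.
Check against A (with the unrounded x, y): √((x + 142.8)²+(y + 28.2)²) = 108.35 ≈ 108.35 km. ✓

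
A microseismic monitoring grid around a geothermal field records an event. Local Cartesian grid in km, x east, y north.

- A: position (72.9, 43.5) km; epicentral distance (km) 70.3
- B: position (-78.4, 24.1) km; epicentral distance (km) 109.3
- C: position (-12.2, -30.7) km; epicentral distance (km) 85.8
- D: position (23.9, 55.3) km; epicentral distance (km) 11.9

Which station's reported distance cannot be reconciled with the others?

Solve using three stations at a time. Using B, C, D (subtract circle equations pairwise → linear system) gives (x, y) ≈ (29.0, 44.6).
Distances from that point to each station vs reported:
  A: calculated 44.0 vs reported 70.3 → residual 26.3 km
  B: calculated 109.3 vs reported 109.3 → residual 0.0 km
  C: calculated 85.8 vs reported 85.8 → residual 0.0 km
  D: calculated 11.9 vs reported 11.9 → residual 0.0 km
B, C, D are mutually consistent (residuals ≈ 0); A is off by 26.3 km.

A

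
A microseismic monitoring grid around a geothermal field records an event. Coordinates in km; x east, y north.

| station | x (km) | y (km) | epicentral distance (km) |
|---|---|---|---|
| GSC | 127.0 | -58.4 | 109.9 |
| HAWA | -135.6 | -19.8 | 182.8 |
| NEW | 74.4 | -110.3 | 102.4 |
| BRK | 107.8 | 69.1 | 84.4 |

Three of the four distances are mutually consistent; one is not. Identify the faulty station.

Solve using three stations at a time. Using GSC, HAWA, BRK (subtract circle equations pairwise → linear system) gives (x, y) ≈ (44.1, 13.7).
Distances from that point to each station vs reported:
  GSC: calculated 109.9 vs reported 109.9 → residual 0.0 km
  HAWA: calculated 182.8 vs reported 182.8 → residual 0.0 km
  NEW: calculated 127.7 vs reported 102.4 → residual 25.3 km
  BRK: calculated 84.4 vs reported 84.4 → residual 0.0 km
GSC, HAWA, BRK are mutually consistent (residuals ≈ 0); NEW is off by 25.3 km.

NEW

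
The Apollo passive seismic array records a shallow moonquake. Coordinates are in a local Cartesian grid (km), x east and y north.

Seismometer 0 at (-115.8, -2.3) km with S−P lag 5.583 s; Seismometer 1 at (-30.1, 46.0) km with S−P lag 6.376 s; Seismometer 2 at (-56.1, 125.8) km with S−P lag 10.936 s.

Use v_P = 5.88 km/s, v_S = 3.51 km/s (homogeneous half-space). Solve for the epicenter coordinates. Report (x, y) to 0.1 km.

Distance from S−P lag: d = Δt · v_P v_S / (v_P − v_S) = Δt · (5.88·3.51)/(5.88−3.51) ≈ 8.7084·Δt.
So d_Seismometer 0 = 48.62, d_Seismometer 1 = 55.52, d_Seismometer 2 = 95.23 km.
Circle about each station: (x + 115.8)² + (y + 2.3)² = 48.62²; (x + 30.1)² + (y − 46.0)² = 55.52²; (x + 56.1)² + (y − 125.8)² = 95.23².
Subtracting pairs of circle equations eliminates x²+y² and gives linear equations (the radical axes):
171.4 x + 96.6 y = -11111.49
119.4 x + 256.2 y = -1146.93
Solving the 2×2 system: x ≈ -84.5, y ≈ 34.9 km.

x ≈ -84.5 km, y ≈ 34.9 km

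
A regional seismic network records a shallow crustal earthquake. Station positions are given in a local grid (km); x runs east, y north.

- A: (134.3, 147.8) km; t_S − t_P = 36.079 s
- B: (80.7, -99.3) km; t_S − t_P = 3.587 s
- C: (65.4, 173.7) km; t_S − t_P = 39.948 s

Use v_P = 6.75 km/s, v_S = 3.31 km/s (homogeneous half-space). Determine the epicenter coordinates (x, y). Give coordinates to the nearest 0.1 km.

Distance from S−P lag: d = Δt · v_P v_S / (v_P − v_S) = Δt · (6.75·3.31)/(6.75−3.31) ≈ 6.4949·Δt.
So d_A = 234.33, d_B = 23.30, d_C = 259.46 km.
Circle about each station: (x − 134.3)² + (y − 147.8)² = 234.33²; (x − 80.7)² + (y + 99.3)² = 23.30²; (x − 65.4)² + (y − 173.7)² = 259.46².
Subtracting pairs of circle equations eliminates x²+y² and gives linear equations (the radical axes):
-107.2 x − 494.2 y = 30859.31
-137.8 x + 51.8 y = -17841.42
Solving the 2×2 system: x ≈ 98.0, y ≈ -83.7 km.

(98.0, -83.7)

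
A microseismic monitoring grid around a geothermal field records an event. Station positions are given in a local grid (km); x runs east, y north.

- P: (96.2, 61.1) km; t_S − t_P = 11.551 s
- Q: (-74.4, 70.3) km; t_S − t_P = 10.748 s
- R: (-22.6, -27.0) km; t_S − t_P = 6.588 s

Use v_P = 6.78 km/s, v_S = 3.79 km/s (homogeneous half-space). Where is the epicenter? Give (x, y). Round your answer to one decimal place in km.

Distance from S−P lag: d = Δt · v_P v_S / (v_P − v_S) = Δt · (6.78·3.79)/(6.78−3.79) ≈ 8.5940·Δt.
So d_P = 99.27, d_Q = 92.37, d_R = 56.62 km.
Circle about each station: (x − 96.2)² + (y − 61.1)² = 99.27²; (x + 74.4)² + (y − 70.3)² = 92.37²; (x + 22.6)² + (y + 27.0)² = 56.62².
Subtracting pairs of circle equations eliminates x²+y² and gives linear equations (the radical axes):
-341.2 x + 18.4 y = -1187.88
-237.6 x − 176.2 y = -5099.18
Solving the 2×2 system: x ≈ 4.7, y ≈ 22.6 km.

4.7 km east, 22.6 km north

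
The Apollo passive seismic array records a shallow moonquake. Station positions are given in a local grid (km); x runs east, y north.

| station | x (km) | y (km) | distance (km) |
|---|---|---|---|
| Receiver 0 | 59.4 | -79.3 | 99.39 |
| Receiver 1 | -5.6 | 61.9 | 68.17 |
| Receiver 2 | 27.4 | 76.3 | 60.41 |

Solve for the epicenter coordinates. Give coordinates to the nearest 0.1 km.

Circle about each station: (x − 59.4)² + (y + 79.3)² = 99.39²; (x + 5.6)² + (y − 61.9)² = 68.17²; (x − 27.4)² + (y − 76.3)² = 60.41².
Subtracting pairs of circle equations eliminates x²+y² and gives linear equations (the radical axes):
-130.0 x + 282.4 y = -722.66
-64.0 x + 311.2 y = 2984.60
Solving the 2×2 system: x ≈ 47.7, y ≈ 19.4 km.

(47.7, 19.4)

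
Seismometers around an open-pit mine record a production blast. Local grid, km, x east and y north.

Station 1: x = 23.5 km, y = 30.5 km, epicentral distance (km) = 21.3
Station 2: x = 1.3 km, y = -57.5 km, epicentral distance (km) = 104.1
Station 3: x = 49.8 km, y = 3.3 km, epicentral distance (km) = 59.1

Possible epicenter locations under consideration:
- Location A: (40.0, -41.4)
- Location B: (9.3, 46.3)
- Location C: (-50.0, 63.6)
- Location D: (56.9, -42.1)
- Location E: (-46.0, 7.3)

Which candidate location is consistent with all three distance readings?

For each candidate, compare |candidate − station| to the reported distance:
Location A: residuals Station 1 52.5, Station 2 62.2, Station 3 13.3 → max 62.2 km
Location B: residuals Station 1 0.1, Station 2 0.0, Station 3 0.0 → max 0.1 km
Location C: residuals Station 1 59.3, Station 2 27.4, Station 3 57.5 → max 59.3 km
Location D: residuals Station 1 58.6, Station 2 46.4, Station 3 13.1 → max 58.6 km
Location E: residuals Station 1 52.0, Station 2 23.9, Station 3 36.8 → max 52.0 km
Only Location B has all residuals ≈ 0.

Location B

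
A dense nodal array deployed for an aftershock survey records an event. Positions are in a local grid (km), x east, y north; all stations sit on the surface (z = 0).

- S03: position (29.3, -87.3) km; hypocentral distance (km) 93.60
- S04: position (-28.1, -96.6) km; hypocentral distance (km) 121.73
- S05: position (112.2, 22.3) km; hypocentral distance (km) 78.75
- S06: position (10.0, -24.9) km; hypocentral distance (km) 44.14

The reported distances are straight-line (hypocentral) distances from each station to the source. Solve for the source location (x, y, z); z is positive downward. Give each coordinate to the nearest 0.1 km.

x ≈ 37.8 km, y ≈ 4.1 km, depth ≈ 18.3 km

Each station gives a sphere (x−x_i)² + (y−y_i)² + z² = d_i² (stations at z=0).
Subtracting the S03 sphere from S04 and S05: z² cancels, leaving linear equations in x and y:
-114.8 x − 18.6 y = -4415.84
165.8 x + 219.2 y = 7165.75
Solving: x ≈ 37.802, y ≈ 4.098 km (keep extra digits for the depth step; rounded: 37.8, 4.1).
Then from the S03 sphere: z² = 93.60² − (x − 29.3)² − (y + 87.3)² with x = 37.802, y = 4.098, so z ≈ 18.305 ≈ 18.3 km.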